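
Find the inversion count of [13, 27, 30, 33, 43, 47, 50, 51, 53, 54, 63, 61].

Count, for each position, how many later elements it exceeds:
13: 0
27: 0
30: 0
33: 0
43: 0
47: 0
50: 0
51: 0
53: 0
54: 0
63: 1
61: 0
Sum: 0 + 0 + 0 + 0 + 0 + 0 + 0 + 0 + 0 + 0 + 1 + 0 = 1

1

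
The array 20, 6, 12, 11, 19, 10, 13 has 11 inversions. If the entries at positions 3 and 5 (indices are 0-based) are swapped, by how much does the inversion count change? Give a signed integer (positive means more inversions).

Positions 3 and 5 hold 11 and 10; after swapping, the array is [20, 6, 12, 10, 19, 11, 13].
Sweep left to right; for each value list the smaller values that follow it:
20: 6
6: 0
12: 2
10: 0
19: 2
11: 0
13: 0
Sum: 6 + 0 + 2 + 0 + 2 + 0 + 0 = 10
Change: 10 − 11 = -1

-1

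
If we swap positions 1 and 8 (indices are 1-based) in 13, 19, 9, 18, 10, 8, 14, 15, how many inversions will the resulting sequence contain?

18 inversions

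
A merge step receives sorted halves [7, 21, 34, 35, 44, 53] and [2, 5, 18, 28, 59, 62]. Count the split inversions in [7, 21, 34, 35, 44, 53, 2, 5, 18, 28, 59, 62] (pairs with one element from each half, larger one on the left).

21

Count, for every r in R, how many entries of L exceed r:
r = 2: 7, 21, 34, 35, 44, 53 → 6
r = 5: 7, 21, 34, 35, 44, 53 → 6
r = 18: 21, 34, 35, 44, 53 → 5
r = 28: 34, 35, 44, 53 → 4
r = 59: none → 0
r = 62: none → 0
Cross-inversions: 6 + 6 + 5 + 4 + 0 + 0 = 21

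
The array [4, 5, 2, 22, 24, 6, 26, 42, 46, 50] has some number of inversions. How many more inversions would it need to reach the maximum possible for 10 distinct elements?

41

Maximum inversions for 10 distinct elements is C(10, 2) = 10·9/2 = 45.
Current inversions — for each element, count later smaller elements:
4: 1
5: 1
2: 0
22: 1
24: 1
6: 0
26: 0
42: 0
46: 0
50: 0
Current total: 1 + 1 + 0 + 1 + 1 + 0 + 0 + 0 + 0 + 0 = 4
Shortfall: 45 − 4 = 41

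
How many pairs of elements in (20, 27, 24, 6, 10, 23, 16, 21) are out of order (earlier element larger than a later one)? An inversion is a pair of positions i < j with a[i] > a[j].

Element-by-element contributions:
20 → 6, 10, 16 → 3
27 → 24, 6, 10, 23, 16, 21 → 6
24 → 6, 10, 23, 16, 21 → 5
6 → none → 0
10 → none → 0
23 → 16, 21 → 2
16 → none → 0
21 → none → 0
Sum: 3 + 6 + 5 + 0 + 0 + 2 + 0 + 0 = 16

There are 16 inversions.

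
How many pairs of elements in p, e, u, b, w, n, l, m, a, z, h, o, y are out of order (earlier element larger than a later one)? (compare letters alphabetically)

Count, for each position, how many later elements it exceeds:
p → e, b, n, l, m, a, h, o → 8
e → b, a → 2
u → b, n, l, m, a, h, o → 7
b → a → 1
w → n, l, m, a, h, o → 6
n → l, m, a, h → 4
l → a, h → 2
m → a, h → 2
a → none → 0
z → h, o, y → 3
h → none → 0
o → none → 0
y → none → 0
Sum: 8 + 2 + 7 + 1 + 6 + 4 + 2 + 2 + 0 + 3 + 0 + 0 + 0 = 35

35 inversions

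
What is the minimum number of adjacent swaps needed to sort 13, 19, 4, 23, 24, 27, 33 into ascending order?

There are 2 swaps.

Each adjacent swap fixes exactly one inversion, so the minimum swap count equals the number of inversions.
Count inversions — for each element, later elements that are smaller:
13: 4 → 1
19: 4 → 1
4: none → 0
23: none → 0
24: none → 0
27: none → 0
33: none → 0
Total inversions: 1 + 1 + 0 + 0 + 0 + 0 + 0 = 2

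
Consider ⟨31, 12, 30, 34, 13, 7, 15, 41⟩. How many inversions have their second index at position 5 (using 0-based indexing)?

The element at index 5 is 7.
Elements before it: 31, 12, 30, 34, 13
Those larger than 7: 31, 12, 30, 34, 13

5 such elements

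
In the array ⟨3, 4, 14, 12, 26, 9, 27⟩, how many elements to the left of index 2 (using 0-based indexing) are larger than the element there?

0

The element at index 2 is 14.
Elements before it: 3, 4
None of them are larger than 14.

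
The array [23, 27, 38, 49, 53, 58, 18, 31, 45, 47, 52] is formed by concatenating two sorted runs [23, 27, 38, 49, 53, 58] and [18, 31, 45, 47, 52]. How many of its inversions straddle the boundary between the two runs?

Take each right-half value and tally the left-half values above it:
r = 18: 23, 27, 38, 49, 53, 58 → 6
r = 31: 38, 49, 53, 58 → 4
r = 45: 49, 53, 58 → 3
r = 47: 49, 53, 58 → 3
r = 52: 53, 58 → 2
Cross-inversions: 6 + 4 + 3 + 3 + 2 = 18

18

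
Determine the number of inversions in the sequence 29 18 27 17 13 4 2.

Inversions: 20

Element-by-element contributions:
29 → 18, 27, 17, 13, 4, 2 → 6
18 → 17, 13, 4, 2 → 4
27 → 17, 13, 4, 2 → 4
17 → 13, 4, 2 → 3
13 → 4, 2 → 2
4 → 2 → 1
2 → none → 0
Sum: 6 + 4 + 4 + 3 + 2 + 1 + 0 = 20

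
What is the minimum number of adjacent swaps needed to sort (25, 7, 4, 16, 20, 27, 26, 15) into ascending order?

11

Each adjacent swap fixes exactly one inversion, so the minimum swap count equals the number of inversions.
Count inversions — for each element, later elements that are smaller:
25: 7, 4, 16, 20, 15 → 5
7: 4 → 1
4: none → 0
16: 15 → 1
20: 15 → 1
27: 26, 15 → 2
26: 15 → 1
15: none → 0
Total inversions: 5 + 1 + 0 + 1 + 1 + 2 + 1 + 0 = 11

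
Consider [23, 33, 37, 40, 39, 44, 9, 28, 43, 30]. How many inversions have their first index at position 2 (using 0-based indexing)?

3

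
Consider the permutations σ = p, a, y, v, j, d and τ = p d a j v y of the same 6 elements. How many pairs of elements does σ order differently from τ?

7 discordant pairs

Assign each item its position (1..6) in the first ordering, then rewrite the second ordering as that position sequence:
positions: p→1, a→2, y→3, v→4, j→5, d→6
second ordering as positions: [1, 6, 2, 5, 4, 3]
Discordant pairs = inversions in this position sequence.
1: 0
6: 2, 5, 4, 3 → 4
2: 0
5: 4, 3 → 2
4: 3 → 1
3: 0
Total: 0 + 4 + 0 + 2 + 1 + 0 = 7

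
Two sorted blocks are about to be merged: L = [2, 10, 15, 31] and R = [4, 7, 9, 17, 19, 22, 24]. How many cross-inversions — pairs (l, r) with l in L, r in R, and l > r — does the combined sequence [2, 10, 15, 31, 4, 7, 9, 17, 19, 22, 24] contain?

Take each right-half value and tally the left-half values above it:
r = 4: 10, 15, 31 → 3
r = 7: 10, 15, 31 → 3
r = 9: 10, 15, 31 → 3
r = 17: 31 → 1
r = 19: 31 → 1
r = 22: 31 → 1
r = 24: 31 → 1
Cross-inversions: 3 + 3 + 3 + 1 + 1 + 1 + 1 = 13

13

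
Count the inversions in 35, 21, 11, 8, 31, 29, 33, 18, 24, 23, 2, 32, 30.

There are 40 inversions.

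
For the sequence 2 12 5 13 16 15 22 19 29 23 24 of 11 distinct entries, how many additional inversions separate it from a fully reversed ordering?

50

Maximum inversions for 11 distinct elements is C(11, 2) = 11·10/2 = 55.
Current inversions — for each element, count later smaller elements:
2: 0
12: 1
5: 0
13: 0
16: 1
15: 0
22: 1
19: 0
29: 2
23: 0
24: 0
Current total: 0 + 1 + 0 + 0 + 1 + 0 + 1 + 0 + 2 + 0 + 0 = 5
Shortfall: 55 − 5 = 50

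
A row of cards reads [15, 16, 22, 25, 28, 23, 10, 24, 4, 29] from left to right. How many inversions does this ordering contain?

There are 18 inversions.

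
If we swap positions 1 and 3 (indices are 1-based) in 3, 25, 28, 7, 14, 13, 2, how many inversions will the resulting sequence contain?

Positions 1 and 3 hold 3 and 28; after swapping, the array is [28, 25, 3, 7, 14, 13, 2].
Sweep left to right; for each value list the smaller values that follow it:
28: 6
25: 5
3: 1
7: 1
14: 2
13: 1
2: 0
Sum: 6 + 5 + 1 + 1 + 2 + 1 + 0 = 16

There are 16 inversions.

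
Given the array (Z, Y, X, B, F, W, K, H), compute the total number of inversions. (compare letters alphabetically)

21

For each element, count later entries that are smaller:
Z: 7
Y: 6
X: 5
B: 0
F: 0
W: 2
K: 1
H: 0
Sum: 7 + 6 + 5 + 0 + 0 + 2 + 1 + 0 = 21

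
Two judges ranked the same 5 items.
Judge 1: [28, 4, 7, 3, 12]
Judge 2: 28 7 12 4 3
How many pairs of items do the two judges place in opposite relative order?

Assign each item its position (1..5) in the first ordering, then rewrite the second ordering as that position sequence:
positions: 28→1, 4→2, 7→3, 3→4, 12→5
second ordering as positions: [1, 3, 5, 2, 4]
Discordant pairs = inversions in this position sequence.
1: 0
3: 2 → 1
5: 2, 4 → 2
2: 0
4: 0
Total: 0 + 1 + 2 + 0 + 0 = 3

3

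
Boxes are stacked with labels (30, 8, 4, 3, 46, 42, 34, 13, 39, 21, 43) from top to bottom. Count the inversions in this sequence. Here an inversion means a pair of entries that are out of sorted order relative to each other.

For each element, count later entries that are smaller:
30: 5
8: 2
4: 1
3: 0
46: 6
42: 4
34: 2
13: 0
39: 1
21: 0
43: 0
Sum: 5 + 2 + 1 + 0 + 6 + 4 + 2 + 0 + 1 + 0 + 0 = 21

21 inversions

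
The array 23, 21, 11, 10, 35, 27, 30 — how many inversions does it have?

8

Listing every pair i<j with a[i]>a[j] (using 0-based positions):
(0,1): 23 > 21
(0,2): 23 > 11
(0,3): 23 > 10
(1,2): 21 > 11
(1,3): 21 > 10
(2,3): 11 > 10
(4,5): 35 > 27
(4,6): 35 > 30
That's 8 pairs.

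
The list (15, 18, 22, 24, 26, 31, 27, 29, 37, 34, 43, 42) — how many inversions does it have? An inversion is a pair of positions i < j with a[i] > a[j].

4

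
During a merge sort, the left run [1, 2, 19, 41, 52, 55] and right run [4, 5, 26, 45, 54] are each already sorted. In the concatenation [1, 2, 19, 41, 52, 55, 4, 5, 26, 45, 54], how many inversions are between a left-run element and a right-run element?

Split inversions: 14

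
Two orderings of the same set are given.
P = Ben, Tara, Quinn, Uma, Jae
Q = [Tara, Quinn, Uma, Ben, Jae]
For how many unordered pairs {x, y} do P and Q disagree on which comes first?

Assign each item its position (1..5) in the first ordering, then rewrite the second ordering as that position sequence:
positions: Ben→1, Tara→2, Quinn→3, Uma→4, Jae→5
second ordering as positions: [2, 3, 4, 1, 5]
Discordant pairs = inversions in this position sequence.
2: 1 → 1
3: 1 → 1
4: 1 → 1
1: 0
5: 0
Total: 1 + 1 + 1 + 0 + 0 = 3

3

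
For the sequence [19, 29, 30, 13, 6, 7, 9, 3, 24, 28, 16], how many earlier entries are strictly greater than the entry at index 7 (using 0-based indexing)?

7

The element at index 7 is 3.
Elements before it: 19, 29, 30, 13, 6, 7, 9
Those larger than 3: 19, 29, 30, 13, 6, 7, 9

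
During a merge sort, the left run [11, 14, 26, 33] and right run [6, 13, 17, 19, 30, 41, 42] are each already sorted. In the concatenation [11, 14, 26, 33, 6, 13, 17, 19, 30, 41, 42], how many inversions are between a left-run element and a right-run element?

Count, for every r in R, how many entries of L exceed r:
r = 6: 11, 14, 26, 33 → 4
r = 13: 14, 26, 33 → 3
r = 17: 26, 33 → 2
r = 19: 26, 33 → 2
r = 30: 33 → 1
r = 41: none → 0
r = 42: none → 0
Cross-inversions: 4 + 3 + 2 + 2 + 1 + 0 + 0 = 12

12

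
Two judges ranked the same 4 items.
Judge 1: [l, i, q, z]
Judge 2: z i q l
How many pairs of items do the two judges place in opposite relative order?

5 discordant pairs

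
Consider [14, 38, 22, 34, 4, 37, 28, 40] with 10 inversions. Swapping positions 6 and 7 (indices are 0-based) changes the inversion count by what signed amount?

+1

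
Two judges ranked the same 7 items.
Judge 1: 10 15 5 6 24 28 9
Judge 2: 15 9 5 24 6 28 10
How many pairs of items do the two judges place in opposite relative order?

11

Assign each item its position (1..7) in the first ordering, then rewrite the second ordering as that position sequence:
positions: 10→1, 15→2, 5→3, 6→4, 24→5, 28→6, 9→7
second ordering as positions: [2, 7, 3, 5, 4, 6, 1]
Discordant pairs = inversions in this position sequence.
2: 1 → 1
7: 3, 5, 4, 6, 1 → 5
3: 1 → 1
5: 4, 1 → 2
4: 1 → 1
6: 1 → 1
1: 0
Total: 1 + 5 + 1 + 2 + 1 + 1 + 0 = 11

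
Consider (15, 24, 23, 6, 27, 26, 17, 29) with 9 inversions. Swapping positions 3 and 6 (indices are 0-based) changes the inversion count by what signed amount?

+1

Positions 3 and 6 hold 6 and 17; after swapping, the array is [15, 24, 23, 17, 27, 26, 6, 29].
Count, for each position, how many later elements it exceeds:
15 → 6 → 1
24 → 23, 17, 6 → 3
23 → 17, 6 → 2
17 → 6 → 1
27 → 26, 6 → 2
26 → 6 → 1
6 → none → 0
29 → none → 0
Sum: 1 + 3 + 2 + 1 + 2 + 1 + 0 + 0 = 10
Change: 10 − 9 = +1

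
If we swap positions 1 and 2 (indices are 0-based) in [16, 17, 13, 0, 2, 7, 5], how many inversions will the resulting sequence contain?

14

Positions 1 and 2 hold 17 and 13; after swapping, the array is [16, 13, 17, 0, 2, 7, 5].
Sweep left to right; for each value list the smaller values that follow it:
16 → 13, 0, 2, 7, 5 → 5
13 → 0, 2, 7, 5 → 4
17 → 0, 2, 7, 5 → 4
0 → none → 0
2 → none → 0
7 → 5 → 1
5 → none → 0
Sum: 5 + 4 + 4 + 0 + 0 + 1 + 0 = 14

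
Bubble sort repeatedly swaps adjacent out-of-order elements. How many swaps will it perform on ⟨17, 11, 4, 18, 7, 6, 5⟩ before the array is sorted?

15

Each adjacent swap fixes exactly one inversion, so the minimum swap count equals the number of inversions.
Count inversions — for each element, later elements that are smaller:
17: 11, 4, 7, 6, 5 → 5
11: 4, 7, 6, 5 → 4
4: none → 0
18: 7, 6, 5 → 3
7: 6, 5 → 2
6: 5 → 1
5: none → 0
Total inversions: 5 + 4 + 0 + 3 + 2 + 1 + 0 = 15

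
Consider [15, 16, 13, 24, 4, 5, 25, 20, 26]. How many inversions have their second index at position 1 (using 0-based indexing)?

0

The element at index 1 is 16.
Elements before it: 15
None of them are larger than 16.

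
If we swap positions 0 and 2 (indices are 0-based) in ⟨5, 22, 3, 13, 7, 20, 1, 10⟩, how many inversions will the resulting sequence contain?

14 inversions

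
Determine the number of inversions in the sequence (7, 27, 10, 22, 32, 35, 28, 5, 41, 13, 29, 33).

22

Element-by-element contributions:
7 → 5 → 1
27 → 10, 22, 5, 13 → 4
10 → 5 → 1
22 → 5, 13 → 2
32 → 28, 5, 13, 29 → 4
35 → 28, 5, 13, 29, 33 → 5
28 → 5, 13 → 2
5 → none → 0
41 → 13, 29, 33 → 3
13 → none → 0
29 → none → 0
33 → none → 0
Sum: 1 + 4 + 1 + 2 + 4 + 5 + 2 + 0 + 3 + 0 + 0 + 0 = 22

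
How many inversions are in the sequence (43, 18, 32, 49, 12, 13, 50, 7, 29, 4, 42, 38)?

37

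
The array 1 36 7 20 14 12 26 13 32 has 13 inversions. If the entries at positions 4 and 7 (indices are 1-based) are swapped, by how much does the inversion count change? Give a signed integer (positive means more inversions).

+1

Positions 4 and 7 hold 20 and 26; after swapping, the array is [1, 36, 7, 26, 14, 12, 20, 13, 32].
Element-by-element contributions:
1: 0
36: 7
7: 0
26: 4
14: 2
12: 0
20: 1
13: 0
32: 0
Sum: 0 + 7 + 0 + 4 + 2 + 0 + 1 + 0 + 0 = 14
Change: 14 − 13 = +1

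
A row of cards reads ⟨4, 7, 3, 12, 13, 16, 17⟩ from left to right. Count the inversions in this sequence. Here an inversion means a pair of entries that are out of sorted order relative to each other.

2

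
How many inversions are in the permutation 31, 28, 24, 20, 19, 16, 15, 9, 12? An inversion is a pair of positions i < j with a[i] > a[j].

Sweep left to right; for each value list the smaller values that follow it:
31: 8
28: 7
24: 6
20: 5
19: 4
16: 3
15: 2
9: 0
12: 0
Sum: 8 + 7 + 6 + 5 + 4 + 3 + 2 + 0 + 0 = 35

35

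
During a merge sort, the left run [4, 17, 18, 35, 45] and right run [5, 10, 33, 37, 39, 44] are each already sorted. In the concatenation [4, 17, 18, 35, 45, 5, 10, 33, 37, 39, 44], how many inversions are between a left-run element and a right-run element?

Cross-inversions: 13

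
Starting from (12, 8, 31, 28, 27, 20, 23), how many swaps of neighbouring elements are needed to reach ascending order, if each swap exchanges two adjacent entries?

Each adjacent swap fixes exactly one inversion, so the minimum swap count equals the number of inversions.
Count inversions — for each element, later elements that are smaller:
12: 8 → 1
8: none → 0
31: 28, 27, 20, 23 → 4
28: 27, 20, 23 → 3
27: 20, 23 → 2
20: none → 0
23: none → 0
Total inversions: 1 + 0 + 4 + 3 + 2 + 0 + 0 = 10

10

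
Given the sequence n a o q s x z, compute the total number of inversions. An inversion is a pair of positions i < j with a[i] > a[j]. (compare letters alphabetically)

Count, for each position, how many later elements it exceeds:
n: 1
a: 0
o: 0
q: 0
s: 0
x: 0
z: 0
Sum: 1 + 0 + 0 + 0 + 0 + 0 + 0 = 1

1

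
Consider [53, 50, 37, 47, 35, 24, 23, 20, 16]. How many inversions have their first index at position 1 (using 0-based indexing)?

7

The element at index 1 is 50.
Elements after it: 37, 47, 35, 24, 23, 20, 16
Those smaller than 50: 37, 47, 35, 24, 23, 20, 16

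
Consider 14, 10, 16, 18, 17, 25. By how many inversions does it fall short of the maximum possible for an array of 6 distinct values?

Maximum inversions for 6 distinct elements is C(6, 2) = 6·5/2 = 15.
Current inversions — for each element, count later smaller elements:
14: 1
10: 0
16: 0
18: 1
17: 0
25: 0
Current total: 1 + 0 + 0 + 1 + 0 + 0 = 2
Shortfall: 15 − 2 = 13

13 inversions short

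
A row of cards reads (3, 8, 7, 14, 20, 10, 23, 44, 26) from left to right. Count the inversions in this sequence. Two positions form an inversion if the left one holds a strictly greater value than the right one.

4

Element-by-element contributions:
3 → none → 0
8 → 7 → 1
7 → none → 0
14 → 10 → 1
20 → 10 → 1
10 → none → 0
23 → none → 0
44 → 26 → 1
26 → none → 0
Sum: 0 + 1 + 0 + 1 + 1 + 0 + 0 + 1 + 0 = 4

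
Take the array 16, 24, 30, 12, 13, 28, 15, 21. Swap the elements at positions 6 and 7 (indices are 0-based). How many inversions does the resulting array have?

Positions 6 and 7 hold 15 and 21; after swapping, the array is [16, 24, 30, 12, 13, 28, 21, 15].
For each element, count later entries that are smaller:
16 → 12, 13, 15 → 3
24 → 12, 13, 21, 15 → 4
30 → 12, 13, 28, 21, 15 → 5
12 → none → 0
13 → none → 0
28 → 21, 15 → 2
21 → 15 → 1
15 → none → 0
Sum: 3 + 4 + 5 + 0 + 0 + 2 + 1 + 0 = 15

15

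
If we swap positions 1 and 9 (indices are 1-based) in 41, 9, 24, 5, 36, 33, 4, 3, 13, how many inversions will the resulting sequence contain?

Positions 1 and 9 hold 41 and 13; after swapping, the array is [13, 9, 24, 5, 36, 33, 4, 3, 41].
Count, for each position, how many later elements it exceeds:
13: 4
9: 3
24: 3
5: 2
36: 3
33: 2
4: 1
3: 0
41: 0
Sum: 4 + 3 + 3 + 2 + 3 + 2 + 1 + 0 + 0 = 18

There are 18 inversions.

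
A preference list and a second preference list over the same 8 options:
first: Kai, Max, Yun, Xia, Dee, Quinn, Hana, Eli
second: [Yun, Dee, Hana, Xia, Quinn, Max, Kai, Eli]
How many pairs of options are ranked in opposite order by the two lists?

14 pairs

Assign each item its position (1..8) in the first ordering, then rewrite the second ordering as that position sequence:
positions: Kai→1, Max→2, Yun→3, Xia→4, Dee→5, Quinn→6, Hana→7, Eli→8
second ordering as positions: [3, 5, 7, 4, 6, 2, 1, 8]
Discordant pairs = inversions in this position sequence.
3: 2, 1 → 2
5: 4, 2, 1 → 3
7: 4, 6, 2, 1 → 4
4: 2, 1 → 2
6: 2, 1 → 2
2: 1 → 1
1: 0
8: 0
Total: 2 + 3 + 4 + 2 + 2 + 1 + 0 + 0 = 14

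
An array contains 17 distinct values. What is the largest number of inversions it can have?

136 inversions

The maximum occurs when the array is in strictly decreasing order: every one of the C(17, 2) pairs is inverted.
C(17, 2) = 17·16/2 = 136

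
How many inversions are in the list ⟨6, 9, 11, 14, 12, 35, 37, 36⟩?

Out-of-order pairs: 2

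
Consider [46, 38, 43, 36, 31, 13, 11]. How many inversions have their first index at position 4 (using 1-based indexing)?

3

The element at index 4 is 36.
Elements after it: 31, 13, 11
Those smaller than 36: 31, 13, 11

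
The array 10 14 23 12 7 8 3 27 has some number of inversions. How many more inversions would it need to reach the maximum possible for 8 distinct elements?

Maximum inversions for 8 distinct elements is C(8, 2) = 8·7/2 = 28.
Current inversions — for each element, count later smaller elements:
10: 3
14: 4
23: 4
12: 3
7: 1
8: 1
3: 0
27: 0
Current total: 3 + 4 + 4 + 3 + 1 + 1 + 0 + 0 = 16
Shortfall: 28 − 16 = 12

12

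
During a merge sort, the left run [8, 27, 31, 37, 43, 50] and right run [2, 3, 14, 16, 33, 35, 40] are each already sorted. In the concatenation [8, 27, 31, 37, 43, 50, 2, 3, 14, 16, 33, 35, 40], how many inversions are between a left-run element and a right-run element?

30 split inversions

Take each right-half value and tally the left-half values above it:
r = 2: 8, 27, 31, 37, 43, 50 → 6
r = 3: 8, 27, 31, 37, 43, 50 → 6
r = 14: 27, 31, 37, 43, 50 → 5
r = 16: 27, 31, 37, 43, 50 → 5
r = 33: 37, 43, 50 → 3
r = 35: 37, 43, 50 → 3
r = 40: 43, 50 → 2
Cross-inversions: 6 + 6 + 5 + 5 + 3 + 3 + 2 = 30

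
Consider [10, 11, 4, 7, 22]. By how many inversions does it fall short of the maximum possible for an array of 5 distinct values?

Maximum inversions for 5 distinct elements is C(5, 2) = 5·4/2 = 10.
Current inversions — for each element, count later smaller elements:
10: 2
11: 2
4: 0
7: 0
22: 0
Current total: 2 + 2 + 0 + 0 + 0 = 4
Shortfall: 10 − 4 = 6

6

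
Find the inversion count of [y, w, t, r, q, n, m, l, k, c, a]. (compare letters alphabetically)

Element-by-element contributions:
y → w, t, r, q, n, m, l, k, c, a → 10
w → t, r, q, n, m, l, k, c, a → 9
t → r, q, n, m, l, k, c, a → 8
r → q, n, m, l, k, c, a → 7
q → n, m, l, k, c, a → 6
n → m, l, k, c, a → 5
m → l, k, c, a → 4
l → k, c, a → 3
k → c, a → 2
c → a → 1
a → none → 0
Sum: 10 + 9 + 8 + 7 + 6 + 5 + 4 + 3 + 2 + 1 + 0 = 55

55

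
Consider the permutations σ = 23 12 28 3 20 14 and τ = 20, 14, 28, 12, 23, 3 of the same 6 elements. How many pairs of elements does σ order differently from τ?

11

Assign each item its position (1..6) in the first ordering, then rewrite the second ordering as that position sequence:
positions: 23→1, 12→2, 28→3, 3→4, 20→5, 14→6
second ordering as positions: [5, 6, 3, 2, 1, 4]
Discordant pairs = inversions in this position sequence.
5: 3, 2, 1, 4 → 4
6: 3, 2, 1, 4 → 4
3: 2, 1 → 2
2: 1 → 1
1: 0
4: 0
Total: 4 + 4 + 2 + 1 + 0 + 0 = 11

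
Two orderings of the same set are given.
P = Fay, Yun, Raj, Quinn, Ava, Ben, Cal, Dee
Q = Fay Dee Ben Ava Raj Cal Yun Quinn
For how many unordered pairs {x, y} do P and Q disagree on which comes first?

Assign each item its position (1..8) in the first ordering, then rewrite the second ordering as that position sequence:
positions: Fay→1, Yun→2, Raj→3, Quinn→4, Ava→5, Ben→6, Cal→7, Dee→8
second ordering as positions: [1, 8, 6, 5, 3, 7, 2, 4]
Discordant pairs = inversions in this position sequence.
1: 0
8: 6, 5, 3, 7, 2, 4 → 6
6: 5, 3, 2, 4 → 4
5: 3, 2, 4 → 3
3: 2 → 1
7: 2, 4 → 2
2: 0
4: 0
Total: 0 + 6 + 4 + 3 + 1 + 2 + 0 + 0 = 16

Disagreeing pairs: 16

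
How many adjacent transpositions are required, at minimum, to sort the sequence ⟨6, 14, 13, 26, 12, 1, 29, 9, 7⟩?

Minimum adjacent swaps = number of inversions (each swap of adjacent out-of-order elements removes one inversion and no swap can remove more).
Count inversions — for each element, later elements that are smaller:
6: 1 → 1
14: 13, 12, 1, 9, 7 → 5
13: 12, 1, 9, 7 → 4
26: 12, 1, 9, 7 → 4
12: 1, 9, 7 → 3
1: none → 0
29: 9, 7 → 2
9: 7 → 1
7: none → 0
Total inversions: 1 + 5 + 4 + 4 + 3 + 0 + 2 + 1 + 0 = 20

Swaps: 20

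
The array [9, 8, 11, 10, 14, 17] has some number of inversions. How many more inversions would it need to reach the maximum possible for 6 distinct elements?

13

Maximum inversions for 6 distinct elements is C(6, 2) = 6·5/2 = 15.
Current inversions — for each element, count later smaller elements:
9: 1
8: 0
11: 1
10: 0
14: 0
17: 0
Current total: 1 + 0 + 1 + 0 + 0 + 0 = 2
Shortfall: 15 − 2 = 13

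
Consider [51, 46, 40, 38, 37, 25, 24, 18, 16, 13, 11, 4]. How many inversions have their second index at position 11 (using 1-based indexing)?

10

The element at index 11 is 11.
Elements before it: 51, 46, 40, 38, 37, 25, 24, 18, 16, 13
Those larger than 11: 51, 46, 40, 38, 37, 25, 24, 18, 16, 13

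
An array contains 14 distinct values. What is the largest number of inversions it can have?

91

The maximum occurs when the array is in strictly decreasing order: every one of the C(14, 2) pairs is inverted.
C(14, 2) = 14·13/2 = 91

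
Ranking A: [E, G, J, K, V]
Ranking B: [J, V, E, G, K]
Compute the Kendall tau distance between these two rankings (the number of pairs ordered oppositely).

5

Assign each item its position (1..5) in the first ordering, then rewrite the second ordering as that position sequence:
positions: E→1, G→2, J→3, K→4, V→5
second ordering as positions: [3, 5, 1, 2, 4]
Discordant pairs = inversions in this position sequence.
3: 1, 2 → 2
5: 1, 2, 4 → 3
1: 0
2: 0
4: 0
Total: 2 + 3 + 0 + 0 + 0 = 5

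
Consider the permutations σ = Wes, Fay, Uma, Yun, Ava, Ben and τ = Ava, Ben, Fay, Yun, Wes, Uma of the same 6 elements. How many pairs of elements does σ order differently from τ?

Discordant pairs: 11

Assign each item its position (1..6) in the first ordering, then rewrite the second ordering as that position sequence:
positions: Wes→1, Fay→2, Uma→3, Yun→4, Ava→5, Ben→6
second ordering as positions: [5, 6, 2, 4, 1, 3]
Discordant pairs = inversions in this position sequence.
5: 2, 4, 1, 3 → 4
6: 2, 4, 1, 3 → 4
2: 1 → 1
4: 1, 3 → 2
1: 0
3: 0
Total: 4 + 4 + 1 + 2 + 0 + 0 = 11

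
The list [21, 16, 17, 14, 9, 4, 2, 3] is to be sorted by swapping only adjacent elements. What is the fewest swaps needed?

The minimum number of adjacent swaps to sort an array equals its inversion count, since every such swap removes exactly one inversion.
Count inversions — for each element, later elements that are smaller:
21: 16, 17, 14, 9, 4, 2, 3 → 7
16: 14, 9, 4, 2, 3 → 5
17: 14, 9, 4, 2, 3 → 5
14: 9, 4, 2, 3 → 4
9: 4, 2, 3 → 3
4: 2, 3 → 2
2: none → 0
3: none → 0
Total inversions: 7 + 5 + 5 + 4 + 3 + 2 + 0 + 0 = 26

26 swaps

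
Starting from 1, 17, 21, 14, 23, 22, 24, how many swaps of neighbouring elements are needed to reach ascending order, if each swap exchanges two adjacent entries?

Minimum adjacent swaps = number of inversions (each swap of adjacent out-of-order elements removes one inversion and no swap can remove more).
Count inversions — for each element, later elements that are smaller:
1: none → 0
17: 14 → 1
21: 14 → 1
14: none → 0
23: 22 → 1
22: none → 0
24: none → 0
Total inversions: 0 + 1 + 1 + 0 + 1 + 0 + 0 = 3

3 adjacent swaps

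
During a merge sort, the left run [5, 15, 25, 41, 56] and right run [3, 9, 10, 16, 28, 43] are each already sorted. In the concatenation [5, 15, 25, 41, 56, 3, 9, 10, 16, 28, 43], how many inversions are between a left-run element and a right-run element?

19

Count, for every r in R, how many entries of L exceed r:
r = 3: 5, 15, 25, 41, 56 → 5
r = 9: 15, 25, 41, 56 → 4
r = 10: 15, 25, 41, 56 → 4
r = 16: 25, 41, 56 → 3
r = 28: 41, 56 → 2
r = 43: 56 → 1
Cross-inversions: 5 + 4 + 4 + 3 + 2 + 1 = 19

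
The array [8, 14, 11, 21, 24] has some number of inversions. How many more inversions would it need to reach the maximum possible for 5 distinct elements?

9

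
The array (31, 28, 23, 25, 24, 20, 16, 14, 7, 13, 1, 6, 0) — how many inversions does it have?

74

For each element, count later entries that are smaller:
31 → 28, 23, 25, 24, 20, 16, 14, 7, 13, 1, 6, 0 → 12
28 → 23, 25, 24, 20, 16, 14, 7, 13, 1, 6, 0 → 11
23 → 20, 16, 14, 7, 13, 1, 6, 0 → 8
25 → 24, 20, 16, 14, 7, 13, 1, 6, 0 → 9
24 → 20, 16, 14, 7, 13, 1, 6, 0 → 8
20 → 16, 14, 7, 13, 1, 6, 0 → 7
16 → 14, 7, 13, 1, 6, 0 → 6
14 → 7, 13, 1, 6, 0 → 5
7 → 1, 6, 0 → 3
13 → 1, 6, 0 → 3
1 → 0 → 1
6 → 0 → 1
0 → none → 0
Sum: 12 + 11 + 8 + 9 + 8 + 7 + 6 + 5 + 3 + 3 + 1 + 1 + 0 = 74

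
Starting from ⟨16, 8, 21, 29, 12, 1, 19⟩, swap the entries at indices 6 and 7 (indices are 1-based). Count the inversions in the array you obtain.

12 inversions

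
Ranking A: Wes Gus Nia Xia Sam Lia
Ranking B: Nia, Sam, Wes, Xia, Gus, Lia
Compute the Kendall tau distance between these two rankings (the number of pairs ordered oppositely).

Assign each item its position (1..6) in the first ordering, then rewrite the second ordering as that position sequence:
positions: Wes→1, Gus→2, Nia→3, Xia→4, Sam→5, Lia→6
second ordering as positions: [3, 5, 1, 4, 2, 6]
Discordant pairs = inversions in this position sequence.
3: 1, 2 → 2
5: 1, 4, 2 → 3
1: 0
4: 2 → 1
2: 0
6: 0
Total: 2 + 3 + 0 + 1 + 0 + 0 = 6

6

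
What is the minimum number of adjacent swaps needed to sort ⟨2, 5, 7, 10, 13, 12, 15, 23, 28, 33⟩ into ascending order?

Each adjacent swap fixes exactly one inversion, so the minimum swap count equals the number of inversions.
Count inversions — for each element, later elements that are smaller:
2: none → 0
5: none → 0
7: none → 0
10: none → 0
13: 12 → 1
12: none → 0
15: none → 0
23: none → 0
28: none → 0
33: none → 0
Total inversions: 0 + 0 + 0 + 0 + 1 + 0 + 0 + 0 + 0 + 0 = 1

1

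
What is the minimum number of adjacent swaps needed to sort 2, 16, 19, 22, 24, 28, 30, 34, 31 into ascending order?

Minimum adjacent swaps = number of inversions (each swap of adjacent out-of-order elements removes one inversion and no swap can remove more).
Count inversions — for each element, later elements that are smaller:
2: none → 0
16: none → 0
19: none → 0
22: none → 0
24: none → 0
28: none → 0
30: none → 0
34: 31 → 1
31: none → 0
Total inversions: 0 + 0 + 0 + 0 + 0 + 0 + 0 + 1 + 0 = 1

1 swap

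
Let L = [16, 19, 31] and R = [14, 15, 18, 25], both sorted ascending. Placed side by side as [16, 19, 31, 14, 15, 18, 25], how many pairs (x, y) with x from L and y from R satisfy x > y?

9

Count, for every r in R, how many entries of L exceed r:
r = 14: 16, 19, 31 → 3
r = 15: 16, 19, 31 → 3
r = 18: 19, 31 → 2
r = 25: 31 → 1
Cross-inversions: 3 + 3 + 2 + 1 = 9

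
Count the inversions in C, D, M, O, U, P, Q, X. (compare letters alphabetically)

Count, for each position, how many later elements it exceeds:
C → none → 0
D → none → 0
M → none → 0
O → none → 0
U → P, Q → 2
P → none → 0
Q → none → 0
X → none → 0
Sum: 0 + 0 + 0 + 0 + 2 + 0 + 0 + 0 = 2

2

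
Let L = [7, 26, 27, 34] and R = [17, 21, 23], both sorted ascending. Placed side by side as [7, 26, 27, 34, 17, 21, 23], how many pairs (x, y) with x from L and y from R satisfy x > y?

Take each right-half value and tally the left-half values above it:
r = 17: 26, 27, 34 → 3
r = 21: 26, 27, 34 → 3
r = 23: 26, 27, 34 → 3
Cross-inversions: 3 + 3 + 3 = 9

9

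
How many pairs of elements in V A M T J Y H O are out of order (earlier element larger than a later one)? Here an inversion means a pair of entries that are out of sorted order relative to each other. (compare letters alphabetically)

For each element, count later entries that are smaller:
V → A, M, T, J, H, O → 6
A → none → 0
M → J, H → 2
T → J, H, O → 3
J → H → 1
Y → H, O → 2
H → none → 0
O → none → 0
Sum: 6 + 0 + 2 + 3 + 1 + 2 + 0 + 0 = 14

14 out-of-order pairs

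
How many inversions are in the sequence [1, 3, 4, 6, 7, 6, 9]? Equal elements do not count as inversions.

1

Count, for each position, how many later elements it exceeds:
1 → none → 0
3 → none → 0
4 → none → 0
6 → none → 0
7 → 6 → 1
6 → none → 0
9 → none → 0
Sum: 0 + 0 + 0 + 0 + 1 + 0 + 0 = 1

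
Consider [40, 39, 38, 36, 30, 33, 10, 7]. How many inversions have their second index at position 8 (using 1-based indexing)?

7

The element at index 8 is 7.
Elements before it: 40, 39, 38, 36, 30, 33, 10
Those larger than 7: 40, 39, 38, 36, 30, 33, 10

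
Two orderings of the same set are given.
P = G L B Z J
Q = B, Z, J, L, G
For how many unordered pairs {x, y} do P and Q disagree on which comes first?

Assign each item its position (1..5) in the first ordering, then rewrite the second ordering as that position sequence:
positions: G→1, L→2, B→3, Z→4, J→5
second ordering as positions: [3, 4, 5, 2, 1]
Discordant pairs = inversions in this position sequence.
3: 2, 1 → 2
4: 2, 1 → 2
5: 2, 1 → 2
2: 1 → 1
1: 0
Total: 2 + 2 + 2 + 1 + 0 = 7

7 disagreeing pairs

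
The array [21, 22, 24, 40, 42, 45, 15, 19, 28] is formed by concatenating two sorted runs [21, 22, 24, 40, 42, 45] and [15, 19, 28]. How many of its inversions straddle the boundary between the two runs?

Split inversions: 15

Take each right-half value and tally the left-half values above it:
r = 15: 21, 22, 24, 40, 42, 45 → 6
r = 19: 21, 22, 24, 40, 42, 45 → 6
r = 28: 40, 42, 45 → 3
Cross-inversions: 6 + 6 + 3 = 15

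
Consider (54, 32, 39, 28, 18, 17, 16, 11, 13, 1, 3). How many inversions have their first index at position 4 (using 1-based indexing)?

7

The element at index 4 is 28.
Elements after it: 18, 17, 16, 11, 13, 1, 3
Those smaller than 28: 18, 17, 16, 11, 13, 1, 3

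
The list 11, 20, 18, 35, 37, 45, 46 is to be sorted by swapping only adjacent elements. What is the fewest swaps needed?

There is 1 adjacent swap.

Minimum adjacent swaps = number of inversions (each swap of adjacent out-of-order elements removes one inversion and no swap can remove more).
Count inversions — for each element, later elements that are smaller:
11: none → 0
20: 18 → 1
18: none → 0
35: none → 0
37: none → 0
45: none → 0
46: none → 0
Total inversions: 0 + 1 + 0 + 0 + 0 + 0 + 0 = 1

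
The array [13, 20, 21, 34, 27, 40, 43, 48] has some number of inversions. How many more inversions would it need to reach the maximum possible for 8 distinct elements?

Maximum inversions for 8 distinct elements is C(8, 2) = 8·7/2 = 28.
Current inversions — for each element, count later smaller elements:
13: 0
20: 0
21: 0
34: 1
27: 0
40: 0
43: 0
48: 0
Current total: 0 + 0 + 0 + 1 + 0 + 0 + 0 + 0 = 1
Shortfall: 28 − 1 = 27

27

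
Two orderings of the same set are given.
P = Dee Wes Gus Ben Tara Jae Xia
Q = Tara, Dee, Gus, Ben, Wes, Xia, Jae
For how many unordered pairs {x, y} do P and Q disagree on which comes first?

Assign each item its position (1..7) in the first ordering, then rewrite the second ordering as that position sequence:
positions: Dee→1, Wes→2, Gus→3, Ben→4, Tara→5, Jae→6, Xia→7
second ordering as positions: [5, 1, 3, 4, 2, 7, 6]
Discordant pairs = inversions in this position sequence.
5: 1, 3, 4, 2 → 4
1: 0
3: 2 → 1
4: 2 → 1
2: 0
7: 6 → 1
6: 0
Total: 4 + 0 + 1 + 1 + 0 + 1 + 0 = 7

7 disagreeing pairs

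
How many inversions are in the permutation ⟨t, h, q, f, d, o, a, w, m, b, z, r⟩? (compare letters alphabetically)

Element-by-element contributions:
t → h, q, f, d, o, a, m, b, r → 9
h → f, d, a, b → 4
q → f, d, o, a, m, b → 6
f → d, a, b → 3
d → a, b → 2
o → a, m, b → 3
a → none → 0
w → m, b, r → 3
m → b → 1
b → none → 0
z → r → 1
r → none → 0
Sum: 9 + 4 + 6 + 3 + 2 + 3 + 0 + 3 + 1 + 0 + 1 + 0 = 32

32 inversions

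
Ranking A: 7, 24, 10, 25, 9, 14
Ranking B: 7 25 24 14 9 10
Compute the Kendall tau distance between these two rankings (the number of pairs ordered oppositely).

Discordant pairs: 5

Assign each item its position (1..6) in the first ordering, then rewrite the second ordering as that position sequence:
positions: 7→1, 24→2, 10→3, 25→4, 9→5, 14→6
second ordering as positions: [1, 4, 2, 6, 5, 3]
Discordant pairs = inversions in this position sequence.
1: 0
4: 2, 3 → 2
2: 0
6: 5, 3 → 2
5: 3 → 1
3: 0
Total: 0 + 2 + 0 + 2 + 1 + 0 = 5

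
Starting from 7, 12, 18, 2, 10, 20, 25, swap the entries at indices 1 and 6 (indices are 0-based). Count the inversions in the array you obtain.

Positions 1 and 6 hold 12 and 25; after swapping, the array is [7, 25, 18, 2, 10, 20, 12].
Element-by-element contributions:
7: 1
25: 5
18: 3
2: 0
10: 0
20: 1
12: 0
Sum: 1 + 5 + 3 + 0 + 0 + 1 + 0 = 10

There are 10 inversions.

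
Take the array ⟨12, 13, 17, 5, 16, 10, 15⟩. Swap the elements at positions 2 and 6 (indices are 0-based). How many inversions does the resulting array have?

7

Positions 2 and 6 hold 17 and 15; after swapping, the array is [12, 13, 15, 5, 16, 10, 17].
Element-by-element contributions:
12 → 5, 10 → 2
13 → 5, 10 → 2
15 → 5, 10 → 2
5 → none → 0
16 → 10 → 1
10 → none → 0
17 → none → 0
Sum: 2 + 2 + 2 + 0 + 1 + 0 + 0 = 7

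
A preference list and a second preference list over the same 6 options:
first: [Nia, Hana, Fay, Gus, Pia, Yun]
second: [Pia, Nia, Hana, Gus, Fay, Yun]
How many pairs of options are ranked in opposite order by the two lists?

5 pairs

Assign each item its position (1..6) in the first ordering, then rewrite the second ordering as that position sequence:
positions: Nia→1, Hana→2, Fay→3, Gus→4, Pia→5, Yun→6
second ordering as positions: [5, 1, 2, 4, 3, 6]
Discordant pairs = inversions in this position sequence.
5: 1, 2, 4, 3 → 4
1: 0
2: 0
4: 3 → 1
3: 0
6: 0
Total: 4 + 0 + 0 + 1 + 0 + 0 = 5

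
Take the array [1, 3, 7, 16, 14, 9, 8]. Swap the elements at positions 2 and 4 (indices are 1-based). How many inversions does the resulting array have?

9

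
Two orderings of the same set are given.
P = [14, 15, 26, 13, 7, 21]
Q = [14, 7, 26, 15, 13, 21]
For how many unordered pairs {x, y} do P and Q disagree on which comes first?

Assign each item its position (1..6) in the first ordering, then rewrite the second ordering as that position sequence:
positions: 14→1, 15→2, 26→3, 13→4, 7→5, 21→6
second ordering as positions: [1, 5, 3, 2, 4, 6]
Discordant pairs = inversions in this position sequence.
1: 0
5: 3, 2, 4 → 3
3: 2 → 1
2: 0
4: 0
6: 0
Total: 0 + 3 + 1 + 0 + 0 + 0 = 4

4 disagreeing pairs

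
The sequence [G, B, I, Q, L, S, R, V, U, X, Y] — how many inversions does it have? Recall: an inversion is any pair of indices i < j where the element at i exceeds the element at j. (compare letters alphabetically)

There are 4 inversions.

For each element, count later entries that are smaller:
G: 1
B: 0
I: 0
Q: 1
L: 0
S: 1
R: 0
V: 1
U: 0
X: 0
Y: 0
Sum: 1 + 0 + 0 + 1 + 0 + 1 + 0 + 1 + 0 + 0 + 0 = 4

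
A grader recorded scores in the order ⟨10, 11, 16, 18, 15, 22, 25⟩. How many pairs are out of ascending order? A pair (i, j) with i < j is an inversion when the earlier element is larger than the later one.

2

Listing every pair i<j with a[i]>a[j] (using 0-based positions):
(2,4): 16 > 15
(3,4): 18 > 15
That's 2 pairs.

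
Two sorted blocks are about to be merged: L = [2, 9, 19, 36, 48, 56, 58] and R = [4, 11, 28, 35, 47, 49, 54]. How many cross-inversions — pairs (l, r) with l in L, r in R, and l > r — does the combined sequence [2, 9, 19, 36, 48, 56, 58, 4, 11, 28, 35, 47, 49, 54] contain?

Take each right-half value and tally the left-half values above it:
r = 4: 9, 19, 36, 48, 56, 58 → 6
r = 11: 19, 36, 48, 56, 58 → 5
r = 28: 36, 48, 56, 58 → 4
r = 35: 36, 48, 56, 58 → 4
r = 47: 48, 56, 58 → 3
r = 49: 56, 58 → 2
r = 54: 56, 58 → 2
Cross-inversions: 6 + 5 + 4 + 4 + 3 + 2 + 2 = 26

26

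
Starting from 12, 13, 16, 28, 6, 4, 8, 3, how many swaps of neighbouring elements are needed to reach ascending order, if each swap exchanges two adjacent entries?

Adjacent swaps: 20

Each adjacent swap fixes exactly one inversion, so the minimum swap count equals the number of inversions.
Count inversions — for each element, later elements that are smaller:
12: 6, 4, 8, 3 → 4
13: 6, 4, 8, 3 → 4
16: 6, 4, 8, 3 → 4
28: 6, 4, 8, 3 → 4
6: 4, 3 → 2
4: 3 → 1
8: 3 → 1
3: none → 0
Total inversions: 4 + 4 + 4 + 4 + 2 + 1 + 1 + 0 = 20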